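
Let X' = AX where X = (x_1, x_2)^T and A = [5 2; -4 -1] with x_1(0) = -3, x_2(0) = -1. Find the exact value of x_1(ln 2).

-48

A = [[5,2],[-4,-1]]; eigenvalues λ = 1, 3.
Eigenvectors: (1,-2) for λ=1, (1,-1) for λ=3.
From the initial condition, c_1 = 4, c_2 = -7.
x_1(ln 2) = (4)(2^1)(1) + (-7)(2^3)(1) = -48.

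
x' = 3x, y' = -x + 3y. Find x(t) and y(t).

x(t) = c_2e^(3t), y(t) = -c_1e^(3t) - c_2te^(3t) - c_2e^(3t)

Coefficient matrix A = [[3, 0], [-1, 3]].
Characteristic polynomial det(A - λI) = λ^2 - 6λ + 9 = 0.
Single eigenvalue λ = 3 with algebraic multiplicity 2.
Eigenvector v = (0,-1); generalized eigenvector w with (A-λI)w=v is (1,-1).
General solution: e^(3t)[c_1·v + c_2·(t·v + w)].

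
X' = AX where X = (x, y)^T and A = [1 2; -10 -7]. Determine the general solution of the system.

x(t) = C_1e^(-3t)sin(2t) - C_2e^(-3t)cos(2t), y(t) = -2C_1e^(-3t)sin(2t) + C_1e^(-3t)cos(2t) + C_2e^(-3t)sin(2t) + 2C_2e^(-3t)cos(2t)

Coefficient matrix A = [[1, 2], [-10, -7]].
Characteristic polynomial det(A - λI) = λ^2 + 6λ + 13 = 0.
Eigenvalues λ = -3 ± 2i (complex conjugate pair).
For λ=-3+2i: an eigenvector is (0,1) - i(1,-2) = (0 - i, 1 + 2i).
A real fundamental pair from Re and Im of e^((-3+2i)t)v: X_1 = e^(-3t)(cos(2t)·(0,1) + sin(2t)·(1,-2)), X_2 = e^(-3t)(sin(2t)·(0,1) - cos(2t)·(1,-2)).
General solution: C_1X_1 + C_2X_2.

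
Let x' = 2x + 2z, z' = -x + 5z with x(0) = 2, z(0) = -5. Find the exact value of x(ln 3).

A = [[2,2],[-1,5]]; eigenvalues λ = 3, 4.
Eigenvectors: (-2,-1) for λ=3, (1,1) for λ=4.
From the initial condition, c_1 = -7, c_2 = -12.
x(ln 3) = (-7)(3^3)(-2) + (-12)(3^4)(1) = -594.

-594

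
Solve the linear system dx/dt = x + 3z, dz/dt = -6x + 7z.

Coefficient matrix A = [[1, 3], [-6, 7]].
Characteristic polynomial det(A - λI) = λ^2 - 8λ + 25 = 0.
Eigenvalues λ = 4 ± 3i (complex conjugate pair).
For λ=4+3i: an eigenvector is (1,1) - i(0,-1) = (1, 1 + i).
A real fundamental pair from Re and Im of e^((4+3i)t)v: X_1 = e^(4t)(cos(3t)·(1,1) + sin(3t)·(0,-1)), X_2 = e^(4t)(sin(3t)·(1,1) - cos(3t)·(0,-1)).
General solution: c_1X_1 + c_2X_2.

x(t) = c_1e^(4t)cos(3t) + c_2e^(4t)sin(3t), z(t) = -c_1e^(4t)sin(3t) + c_1e^(4t)cos(3t) + c_2e^(4t)sin(3t) + c_2e^(4t)cos(3t)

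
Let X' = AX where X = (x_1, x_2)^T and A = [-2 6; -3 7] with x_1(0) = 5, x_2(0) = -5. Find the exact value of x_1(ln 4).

A = [[-2,6],[-3,7]]; eigenvalues λ = 4, 1.
Eigenvectors: (1,1) for λ=4, (-2,-1) for λ=1.
From the initial condition, c_1 = -15, c_2 = -10.
x_1(ln 4) = (-15)(4^4)(1) + (-10)(4^1)(-2) = -3760.

-3760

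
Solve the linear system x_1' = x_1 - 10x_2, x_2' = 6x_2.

Coefficient matrix A = [[1, -10], [0, 6]].
Characteristic polynomial det(A - λI) = λ^2 - 7λ + 6 = 0.
Eigenvalues λ = 1, 6.
For λ=1: (A-λI) row 1 is [0, -10], so an eigenvector is (-1, 0).
For λ=6: (A-λI) row 1 is [-5, -10], so an eigenvector is (-2, 1).
General solution: K_1e^(t)(-1,0) + K_2e^(6t)(-2,1).

x_1(t) = -K_1e^(t) - 2K_2e^(6t), x_2(t) = K_2e^(6t)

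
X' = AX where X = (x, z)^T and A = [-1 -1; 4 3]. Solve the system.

Coefficient matrix A = [[-1, -1], [4, 3]].
Characteristic polynomial det(A - λI) = λ^2 - 2λ + 1 = 0.
Single eigenvalue λ = 1 with algebraic multiplicity 2.
Eigenvector v = (1,-2); generalized eigenvector w with (A-λI)w=v is (-2,3).
General solution: e^(t)[C_1·v + C_2·(t·v + w)].

x(t) = C_1e^(t) + C_2te^(t) - 2C_2e^(t), z(t) = -2C_1e^(t) - 2C_2te^(t) + 3C_2e^(t)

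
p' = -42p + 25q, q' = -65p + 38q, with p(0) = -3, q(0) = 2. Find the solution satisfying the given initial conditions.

p(t) = 34e^(-2t)sin(5t) - 3e^(-2t)cos(5t), q(t) = 55e^(-2t)sin(5t) + 2e^(-2t)cos(5t)

Coefficient matrix A = [[-42, 25], [-65, 38]].
Characteristic polynomial det(A - λI) = λ^2 + 4λ + 29 = 0.
Eigenvalues λ = -2 ± 5i (complex conjugate pair).
For λ=-2+5i: an eigenvector is (1,2) - i(2,3) = (1 - 2i, 2 - 3i).
A real fundamental pair from Re and Im of e^((-2+5i)t)v: X_1 = e^(-2t)(cos(5t)·(1,2) + sin(5t)·(2,3)), X_2 = e^(-2t)(sin(5t)·(1,2) - cos(5t)·(2,3)).
General solution: C_1X_1 + C_2X_2.
Applying p(0)=-3, q(0)=2 gives C_1=13, C_2=8.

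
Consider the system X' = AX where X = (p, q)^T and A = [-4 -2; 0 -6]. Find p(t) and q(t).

Coefficient matrix A = [[-4, -2], [0, -6]].
Characteristic polynomial det(A - λI) = λ^2 + 10λ + 24 = 0.
Eigenvalues λ = -6, -4.
For λ=-6: (A-λI) row 1 is [2, -2], so an eigenvector is (-1, -1).
For λ=-4: (A-λI) row 1 is [0, -2], so an eigenvector is (1, 0).
General solution: K_1e^(-6t)(-1,-1) + K_2e^(-4t)(1,0).

p(t) = -K_1e^(-6t) + K_2e^(-4t), q(t) = -K_1e^(-6t)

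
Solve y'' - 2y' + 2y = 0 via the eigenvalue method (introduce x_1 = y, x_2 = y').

Let x_1 = y, x_2 = y'. Then x_1' = x_2 and x_2' = -2x_1 + 2x_2.
A = [[0,1],[-2,2]]; det(A-λI) = λ^2 - 2λ + 2.
Eigenvalues λ = 1 ± i.

y(t) = C_1e^(t)cos(t) + C_2e^(t)sin(t)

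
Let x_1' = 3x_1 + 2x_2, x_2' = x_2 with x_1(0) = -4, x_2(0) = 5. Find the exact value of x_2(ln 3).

A = [[3,2],[0,1]]; eigenvalues λ = 3, 1.
Eigenvectors: (-1,0) for λ=3, (1,-1) for λ=1.
From the initial condition, c_1 = -1, c_2 = -5.
x_2(ln 3) = (-1)(3^3)(0) + (-5)(3^1)(-1) = 15.

15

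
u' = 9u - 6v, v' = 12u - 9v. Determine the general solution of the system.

Coefficient matrix A = [[9, -6], [12, -9]].
Characteristic polynomial det(A - λI) = λ^2 - 9 = 0.
Eigenvalues λ = 3, -3.
For λ=3: (A-λI) row 1 is [6, -6], so an eigenvector is (1, 1).
For λ=-3: (A-λI) row 1 is [12, -6], so an eigenvector is (-1, -2).
General solution: C_1e^(3t)(1,1) + C_2e^(-3t)(-1,-2).

u(t) = C_1e^(3t) - C_2e^(-3t), v(t) = C_1e^(3t) - 2C_2e^(-3t)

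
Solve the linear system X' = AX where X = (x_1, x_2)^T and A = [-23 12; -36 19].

x_1(t) = 2K_1e^(-5t) + K_2e^(t), x_2(t) = 3K_1e^(-5t) + 2K_2e^(t)

Coefficient matrix A = [[-23, 12], [-36, 19]].
Characteristic polynomial det(A - λI) = λ^2 + 4λ - 5 = 0.
Eigenvalues λ = -5, 1.
For λ=-5: (A-λI) row 1 is [-18, 12], so an eigenvector is (2, 3).
For λ=1: (A-λI) row 1 is [-24, 12], so an eigenvector is (1, 2).
General solution: K_1e^(-5t)(2,3) + K_2e^(t)(1,2).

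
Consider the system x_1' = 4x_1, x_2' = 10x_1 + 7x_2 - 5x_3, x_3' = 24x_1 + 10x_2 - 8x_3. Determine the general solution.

x_1(t) = K_1e^(4t), x_2(t) = K_2e^(-3t) + K_3e^(2t), x_3(t) = 2K_1e^(4t) + 2K_2e^(-3t) + K_3e^(2t)

Coefficient matrix A = [[4, 0, 0], [10, 7, -5], [24, 10, -8]].
det(A - λI) = 0 gives eigenvalues λ = 4, -3, 2.
For λ=4: eigenvector (1,0,2).
For λ=-3: eigenvector (0,1,2).
For λ=2: eigenvector (0,1,1).
General solution: K_1e^(4t)(1,0,2) + K_2e^(-3t)(0,1,2) + K_3e^(2t)(0,1,1).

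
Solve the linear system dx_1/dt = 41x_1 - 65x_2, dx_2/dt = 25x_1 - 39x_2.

x_1(t) = -2C_1e^(t)sin(5t) + 3C_1e^(t)cos(5t) + 3C_2e^(t)sin(5t) + 2C_2e^(t)cos(5t), x_2(t) = -C_1e^(t)sin(5t) + 2C_1e^(t)cos(5t) + 2C_2e^(t)sin(5t) + C_2e^(t)cos(5t)

Coefficient matrix A = [[41, -65], [25, -39]].
Characteristic polynomial det(A - λI) = λ^2 - 2λ + 26 = 0.
Eigenvalues λ = 1 ± 5i (complex conjugate pair).
For λ=1+5i: an eigenvector is (3,2) - i(-2,-1) = (3 + 2i, 2 + i).
A real fundamental pair from Re and Im of e^((1+5i)t)v: X_1 = e^(t)(cos(5t)·(3,2) + sin(5t)·(-2,-1)), X_2 = e^(t)(sin(5t)·(3,2) - cos(5t)·(-2,-1)).
General solution: C_1X_1 + C_2X_2.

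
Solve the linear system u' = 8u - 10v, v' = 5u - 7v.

Coefficient matrix A = [[8, -10], [5, -7]].
Characteristic polynomial det(A - λI) = λ^2 - λ - 6 = 0.
Eigenvalues λ = 3, -2.
For λ=3: (A-λI) row 1 is [5, -10], so an eigenvector is (-2, -1).
For λ=-2: (A-λI) row 1 is [10, -10], so an eigenvector is (1, 1).
General solution: c_1e^(3t)(-2,-1) + c_2e^(-2t)(1,1).

u(t) = -2c_1e^(3t) + c_2e^(-2t), v(t) = -c_1e^(3t) + c_2e^(-2t)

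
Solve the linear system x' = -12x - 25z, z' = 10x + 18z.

Coefficient matrix A = [[-12, -25], [10, 18]].
Characteristic polynomial det(A - λI) = λ^2 - 6λ + 34 = 0.
Eigenvalues λ = 3 ± 5i (complex conjugate pair).
For λ=3+5i: an eigenvector is (-1,1) - i(-2,1) = (-1 + 2i, 1 - i).
A real fundamental pair from Re and Im of e^((3+5i)t)v: X_1 = e^(3t)(cos(5t)·(-1,1) + sin(5t)·(-2,1)), X_2 = e^(3t)(sin(5t)·(-1,1) - cos(5t)·(-2,1)).
General solution: K_1X_1 + K_2X_2.

x(t) = -2K_1e^(3t)sin(5t) - K_1e^(3t)cos(5t) - K_2e^(3t)sin(5t) + 2K_2e^(3t)cos(5t), z(t) = K_1e^(3t)sin(5t) + K_1e^(3t)cos(5t) + K_2e^(3t)sin(5t) - K_2e^(3t)cos(5t)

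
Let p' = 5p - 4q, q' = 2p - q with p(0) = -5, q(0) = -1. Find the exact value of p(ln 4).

A = [[5,-4],[2,-1]]; eigenvalues λ = 1, 3.
Eigenvectors: (1,1) for λ=1, (2,1) for λ=3.
From the initial condition, c_1 = 3, c_2 = -4.
p(ln 4) = (3)(4^1)(1) + (-4)(4^3)(2) = -500.

-500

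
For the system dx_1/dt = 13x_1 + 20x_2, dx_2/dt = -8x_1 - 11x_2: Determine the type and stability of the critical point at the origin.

unstable spiral

A = [[13,20],[-8,-11]]; det(A-λI) = λ^2 - 2λ + 17.
λ = 1 ± 4i: positive real part.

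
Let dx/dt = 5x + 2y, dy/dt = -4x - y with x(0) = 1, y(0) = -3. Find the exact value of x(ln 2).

-4

A = [[5,2],[-4,-1]]; eigenvalues λ = 1, 3.
Eigenvectors: (-1,2) for λ=1, (-1,1) for λ=3.
From the initial condition, c_1 = -2, c_2 = 1.
x(ln 2) = (-2)(2^1)(-1) + (1)(2^3)(-1) = -4.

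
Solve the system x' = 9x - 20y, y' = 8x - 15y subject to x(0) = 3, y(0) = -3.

x(t) = 24e^(-3t)sin(4t) + 3e^(-3t)cos(4t), y(t) = 15e^(-3t)sin(4t) - 3e^(-3t)cos(4t)

Coefficient matrix A = [[9, -20], [8, -15]].
Characteristic polynomial det(A - λI) = λ^2 + 6λ + 25 = 0.
Eigenvalues λ = -3 ± 4i (complex conjugate pair).
For λ=-3+4i: an eigenvector is (2,1) - i(1,1) = (2 - i, 1 - i).
A real fundamental pair from Re and Im of e^((-3+4i)t)v: X_1 = e^(-3t)(cos(4t)·(2,1) + sin(4t)·(1,1)), X_2 = e^(-3t)(sin(4t)·(2,1) - cos(4t)·(1,1)).
General solution: C_1X_1 + C_2X_2.
Applying x(0)=3, y(0)=-3 gives C_1=6, C_2=9.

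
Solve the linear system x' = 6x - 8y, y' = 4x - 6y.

x(t) = K_1e^(-2t) - 2K_2e^(2t), y(t) = K_1e^(-2t) - K_2e^(2t)

Coefficient matrix A = [[6, -8], [4, -6]].
Characteristic polynomial det(A - λI) = λ^2 - 4 = 0.
Eigenvalues λ = -2, 2.
For λ=-2: (A-λI) row 1 is [8, -8], so an eigenvector is (1, 1).
For λ=2: (A-λI) row 1 is [4, -8], so an eigenvector is (-2, -1).
General solution: K_1e^(-2t)(1,1) + K_2e^(2t)(-2,-1).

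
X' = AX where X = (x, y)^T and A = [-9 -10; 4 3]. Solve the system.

Coefficient matrix A = [[-9, -10], [4, 3]].
Characteristic polynomial det(A - λI) = λ^2 + 6λ + 13 = 0.
Eigenvalues λ = -3 ± 2i (complex conjugate pair).
For λ=-3+2i: an eigenvector is (-2,1) - i(1,-1) = (-2 - i, 1 + i).
A real fundamental pair from Re and Im of e^((-3+2i)t)v: X_1 = e^(-3t)(cos(2t)·(-2,1) + sin(2t)·(1,-1)), X_2 = e^(-3t)(sin(2t)·(-2,1) - cos(2t)·(1,-1)).
General solution: c_1X_1 + c_2X_2.

x(t) = c_1e^(-3t)sin(2t) - 2c_1e^(-3t)cos(2t) - 2c_2e^(-3t)sin(2t) - c_2e^(-3t)cos(2t), y(t) = -c_1e^(-3t)sin(2t) + c_1e^(-3t)cos(2t) + c_2e^(-3t)sin(2t) + c_2e^(-3t)cos(2t)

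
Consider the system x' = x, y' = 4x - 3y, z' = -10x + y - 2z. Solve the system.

Coefficient matrix A = [[1, 0, 0], [4, -3, 0], [-10, 1, -2]].
det(A - λI) = 0 gives eigenvalues λ = 1, -3, -2.
For λ=1: eigenvector (1,1,-3).
For λ=-3: eigenvector (0,1,-1).
For λ=-2: eigenvector (0,0,1).
General solution: c_1e^(t)(1,1,-3) + c_2e^(-3t)(0,1,-1) + c_3e^(-2t)(0,0,1).

x(t) = c_1e^(t), y(t) = c_1e^(t) + c_2e^(-3t), z(t) = -3c_1e^(t) - c_2e^(-3t) + c_3e^(-2t)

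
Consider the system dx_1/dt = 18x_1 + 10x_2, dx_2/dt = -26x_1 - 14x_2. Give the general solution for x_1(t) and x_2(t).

x_1(t) = 2K_1e^(2t)sin(2t) - K_1e^(2t)cos(2t) - K_2e^(2t)sin(2t) - 2K_2e^(2t)cos(2t), x_2(t) = -3K_1e^(2t)sin(2t) + 2K_1e^(2t)cos(2t) + 2K_2e^(2t)sin(2t) + 3K_2e^(2t)cos(2t)

Coefficient matrix A = [[18, 10], [-26, -14]].
Characteristic polynomial det(A - λI) = λ^2 - 4λ + 8 = 0.
Eigenvalues λ = 2 ± 2i (complex conjugate pair).
For λ=2+2i: an eigenvector is (-1,2) - i(2,-3) = (-1 - 2i, 2 + 3i).
A real fundamental pair from Re and Im of e^((2+2i)t)v: X_1 = e^(2t)(cos(2t)·(-1,2) + sin(2t)·(2,-3)), X_2 = e^(2t)(sin(2t)·(-1,2) - cos(2t)·(2,-3)).
General solution: K_1X_1 + K_2X_2.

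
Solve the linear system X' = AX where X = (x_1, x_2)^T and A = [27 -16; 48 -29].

Coefficient matrix A = [[27, -16], [48, -29]].
Characteristic polynomial det(A - λI) = λ^2 + 2λ - 15 = 0.
Eigenvalues λ = 3, -5.
For λ=3: (A-λI) row 1 is [24, -16], so an eigenvector is (-2, -3).
For λ=-5: (A-λI) row 1 is [32, -16], so an eigenvector is (-1, -2).
General solution: C_1e^(3t)(-2,-3) + C_2e^(-5t)(-1,-2).

x_1(t) = -2C_1e^(3t) - C_2e^(-5t), x_2(t) = -3C_1e^(3t) - 2C_2e^(-5t)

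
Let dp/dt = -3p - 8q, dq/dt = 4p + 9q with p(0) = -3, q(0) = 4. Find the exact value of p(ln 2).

A = [[-3,-8],[4,9]]; eigenvalues λ = 5, 1.
Eigenvectors: (-1,1) for λ=5, (2,-1) for λ=1.
From the initial condition, c_1 = 5, c_2 = 1.
p(ln 2) = (5)(2^5)(-1) + (1)(2^1)(2) = -156.

-156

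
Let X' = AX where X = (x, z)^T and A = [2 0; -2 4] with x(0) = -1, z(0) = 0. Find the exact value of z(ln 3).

72

A = [[2,0],[-2,4]]; eigenvalues λ = 2, 4.
Eigenvectors: (-1,-1) for λ=2, (0,1) for λ=4.
From the initial condition, c_1 = 1, c_2 = 1.
z(ln 3) = (1)(3^2)(-1) + (1)(3^4)(1) = 72.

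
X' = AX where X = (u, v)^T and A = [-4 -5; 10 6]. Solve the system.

u(t) = K_1e^(t)cos(5t) + K_2e^(t)sin(5t), v(t) = K_1e^(t)sin(5t) - K_1e^(t)cos(5t) - K_2e^(t)sin(5t) - K_2e^(t)cos(5t)

Coefficient matrix A = [[-4, -5], [10, 6]].
Characteristic polynomial det(A - λI) = λ^2 - 2λ + 26 = 0.
Eigenvalues λ = 1 ± 5i (complex conjugate pair).
For λ=1+5i: an eigenvector is (1,-1) - i(0,1) = (1, -1 - i).
A real fundamental pair from Re and Im of e^((1+5i)t)v: X_1 = e^(t)(cos(5t)·(1,-1) + sin(5t)·(0,1)), X_2 = e^(t)(sin(5t)·(1,-1) - cos(5t)·(0,1)).
General solution: K_1X_1 + K_2X_2.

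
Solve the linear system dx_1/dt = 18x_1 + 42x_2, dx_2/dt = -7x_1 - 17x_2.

Coefficient matrix A = [[18, 42], [-7, -17]].
Characteristic polynomial det(A - λI) = λ^2 - λ - 12 = 0.
Eigenvalues λ = -3, 4.
For λ=-3: (A-λI) row 1 is [21, 42], so an eigenvector is (2, -1).
For λ=4: (A-λI) row 1 is [14, 42], so an eigenvector is (-3, 1).
General solution: C_1e^(-3t)(2,-1) + C_2e^(4t)(-3,1).

x_1(t) = 2C_1e^(-3t) - 3C_2e^(4t), x_2(t) = -C_1e^(-3t) + C_2e^(4t)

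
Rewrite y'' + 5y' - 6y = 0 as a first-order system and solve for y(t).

Let x_1 = y, x_2 = y'. Then x_1' = x_2 and x_2' = 6x_1 - 5x_2.
A = [[0,1],[6,-5]]; det(A-λI) = λ^2 + 5λ - 6.
Eigenvalues λ = -6, 1 with eigenvectors (1,-6), (1,1).

y(t) = K_1e^(-6t) + K_2e^(t)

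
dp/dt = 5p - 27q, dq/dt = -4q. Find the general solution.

Coefficient matrix A = [[5, -27], [0, -4]].
Characteristic polynomial det(A - λI) = λ^2 - λ - 20 = 0.
Eigenvalues λ = 5, -4.
For λ=5: (A-λI) row 1 is [0, -27], so an eigenvector is (-1, 0).
For λ=-4: (A-λI) row 1 is [9, -27], so an eigenvector is (3, 1).
General solution: C_1e^(5t)(-1,0) + C_2e^(-4t)(3,1).

p(t) = -C_1e^(5t) + 3C_2e^(-4t), q(t) = C_2e^(-4t)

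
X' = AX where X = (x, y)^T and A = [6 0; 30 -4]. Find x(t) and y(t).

Coefficient matrix A = [[6, 0], [30, -4]].
Characteristic polynomial det(A - λI) = λ^2 - 2λ - 24 = 0.
Eigenvalues λ = 6, -4.
For λ=6: (A-λI) row 2 is [30, -10], so an eigenvector is (-1, -3).
For λ=-4: (A-λI) row 1 is [10, 0], so an eigenvector is (0, 1).
General solution: K_1e^(6t)(-1,-3) + K_2e^(-4t)(0,1).

x(t) = -K_1e^(6t), y(t) = -3K_1e^(6t) + K_2e^(-4t)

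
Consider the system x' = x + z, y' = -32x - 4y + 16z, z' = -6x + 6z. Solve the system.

x(t) = c_1e^(3t) + c_3e^(4t), y(t) = c_2e^(-4t) + 2c_3e^(4t), z(t) = 2c_1e^(3t) + 3c_3e^(4t)

Coefficient matrix A = [[1, 0, 1], [-32, -4, 16], [-6, 0, 6]].
det(A - λI) = 0 gives eigenvalues λ = 3, -4, 4.
For λ=3: eigenvector (1,0,2).
For λ=-4: eigenvector (0,1,0).
For λ=4: eigenvector (1,2,3).
General solution: c_1e^(3t)(1,0,2) + c_2e^(-4t)(0,1,0) + c_3e^(4t)(1,2,3).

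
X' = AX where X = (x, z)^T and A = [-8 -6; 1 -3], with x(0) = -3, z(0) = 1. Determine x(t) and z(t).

Coefficient matrix A = [[-8, -6], [1, -3]].
Characteristic polynomial det(A - λI) = λ^2 + 11λ + 30 = 0.
Eigenvalues λ = -5, -6.
For λ=-5: (A-λI) row 1 is [-3, -6], so an eigenvector is (-2, 1).
For λ=-6: (A-λI) row 1 is [-2, -6], so an eigenvector is (3, -1).
General solution: c_1e^(-5t)(-2,1) + c_2e^(-6t)(3,-1).
Applying x(0)=-3, z(0)=1 gives c_1=0, c_2=-1.

x(t) = -3e^(-6t), z(t) = e^(-6t)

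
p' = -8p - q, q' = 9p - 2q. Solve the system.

Coefficient matrix A = [[-8, -1], [9, -2]].
Characteristic polynomial det(A - λI) = λ^2 + 10λ + 25 = 0.
Single eigenvalue λ = -5 with algebraic multiplicity 2.
Eigenvector v = (-1,3); generalized eigenvector w with (A-λI)w=v is (0,1).
General solution: e^(-5t)[C_1·v + C_2·(t·v + w)].

p(t) = -C_1e^(-5t) - C_2te^(-5t), q(t) = 3C_1e^(-5t) + 3C_2te^(-5t) + C_2e^(-5t)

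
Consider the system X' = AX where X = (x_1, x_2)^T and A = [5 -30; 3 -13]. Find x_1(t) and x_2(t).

x_1(t) = -3c_1e^(-4t)sin(3t) - c_1e^(-4t)cos(3t) - c_2e^(-4t)sin(3t) + 3c_2e^(-4t)cos(3t), x_2(t) = -c_1e^(-4t)sin(3t) + c_2e^(-4t)cos(3t)

Coefficient matrix A = [[5, -30], [3, -13]].
Characteristic polynomial det(A - λI) = λ^2 + 8λ + 25 = 0.
Eigenvalues λ = -4 ± 3i (complex conjugate pair).
For λ=-4+3i: an eigenvector is (-1,0) - i(-3,-1) = (-1 + 3i, 0 + i).
A real fundamental pair from Re and Im of e^((-4+3i)t)v: X_1 = e^(-4t)(cos(3t)·(-1,0) + sin(3t)·(-3,-1)), X_2 = e^(-4t)(sin(3t)·(-1,0) - cos(3t)·(-3,-1)).
General solution: c_1X_1 + c_2X_2.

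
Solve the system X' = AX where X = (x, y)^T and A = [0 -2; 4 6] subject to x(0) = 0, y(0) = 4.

x(t) = -4e^(4t) + 4e^(2t), y(t) = 8e^(4t) - 4e^(2t)

Coefficient matrix A = [[0, -2], [4, 6]].
Characteristic polynomial det(A - λI) = λ^2 - 6λ + 8 = 0.
Eigenvalues λ = 2, 4.
For λ=2: (A-λI) row 1 is [-2, -2], so an eigenvector is (-1, 1).
For λ=4: (A-λI) row 1 is [-4, -2], so an eigenvector is (1, -2).
General solution: c_1e^(2t)(-1,1) + c_2e^(4t)(1,-2).
Applying x(0)=0, y(0)=4 gives c_1=-4, c_2=-4.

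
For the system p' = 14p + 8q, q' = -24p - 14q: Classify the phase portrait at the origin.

A = [[14,8],[-24,-14]]; det(A-λI) = λ^2 - 4.
λ = -2, 2: opposite signs.

saddle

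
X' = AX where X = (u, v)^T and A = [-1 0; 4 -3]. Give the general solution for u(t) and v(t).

u(t) = -K_2e^(-t), v(t) = K_1e^(-3t) - 2K_2e^(-t)

Coefficient matrix A = [[-1, 0], [4, -3]].
Characteristic polynomial det(A - λI) = λ^2 + 4λ + 3 = 0.
Eigenvalues λ = -3, -1.
For λ=-3: (A-λI) row 1 is [2, 0], so an eigenvector is (0, 1).
For λ=-1: (A-λI) row 2 is [4, -2], so an eigenvector is (-1, -2).
General solution: K_1e^(-3t)(0,1) + K_2e^(-t)(-1,-2).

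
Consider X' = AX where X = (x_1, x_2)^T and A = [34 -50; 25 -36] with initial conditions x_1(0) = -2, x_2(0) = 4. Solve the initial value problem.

x_1(t) = -54e^(-t)sin(5t) - 2e^(-t)cos(5t), x_2(t) = -38e^(-t)sin(5t) + 4e^(-t)cos(5t)

Coefficient matrix A = [[34, -50], [25, -36]].
Characteristic polynomial det(A - λI) = λ^2 + 2λ + 26 = 0.
Eigenvalues λ = -1 ± 5i (complex conjugate pair).
For λ=-1+5i: an eigenvector is (1,1) - i(-3,-2) = (1 + 3i, 1 + 2i).
A real fundamental pair from Re and Im of e^((-1+5i)t)v: X_1 = e^(-t)(cos(5t)·(1,1) + sin(5t)·(-3,-2)), X_2 = e^(-t)(sin(5t)·(1,1) - cos(5t)·(-3,-2)).
General solution: K_1X_1 + K_2X_2.
Applying x_1(0)=-2, x_2(0)=4 gives K_1=16, K_2=-6.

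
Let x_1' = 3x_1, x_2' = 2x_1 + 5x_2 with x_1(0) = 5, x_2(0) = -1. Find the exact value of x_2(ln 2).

88

A = [[3,0],[2,5]]; eigenvalues λ = 5, 3.
Eigenvectors: (0,-1) for λ=5, (1,-1) for λ=3.
From the initial condition, c_1 = -4, c_2 = 5.
x_2(ln 2) = (-4)(2^5)(-1) + (5)(2^3)(-1) = 88.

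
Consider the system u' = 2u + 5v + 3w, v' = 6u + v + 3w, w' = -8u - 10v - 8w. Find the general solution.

u(t) = c_1e^(-4t) + c_2e^(t) - c_3e^(-2t), v(t) = c_2e^(t) - c_3e^(-2t), w(t) = -2c_1e^(-4t) - 2c_2e^(t) + 3c_3e^(-2t)

Coefficient matrix A = [[2, 5, 3], [6, 1, 3], [-8, -10, -8]].
det(A - λI) = 0 gives eigenvalues λ = -4, 1, -2.
For λ=-4: eigenvector (1,0,-2).
For λ=1: eigenvector (1,1,-2).
For λ=-2: eigenvector (-1,-1,3).
General solution: c_1e^(-4t)(1,0,-2) + c_2e^(t)(1,1,-2) + c_3e^(-2t)(-1,-1,3).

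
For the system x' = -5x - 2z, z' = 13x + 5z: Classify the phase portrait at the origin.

A = [[-5,-2],[13,5]]; det(A-λI) = λ^2 + 1.
λ = 0 ± i: zero real part.

center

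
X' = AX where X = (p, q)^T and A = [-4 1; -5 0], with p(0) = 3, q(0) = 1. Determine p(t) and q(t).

Coefficient matrix A = [[-4, 1], [-5, 0]].
Characteristic polynomial det(A - λI) = λ^2 + 4λ + 5 = 0.
Eigenvalues λ = -2 ± i (complex conjugate pair).
For λ=-2+i: an eigenvector is (0,1) - i(1,2) = (0 - i, 1 - 2i).
A real fundamental pair from Re and Im of e^((-2+i)t)v: X_1 = e^(-2t)(cos(t)·(0,1) + sin(t)·(1,2)), X_2 = e^(-2t)(sin(t)·(0,1) - cos(t)·(1,2)).
General solution: K_1X_1 + K_2X_2.
Applying p(0)=3, q(0)=1 gives K_1=-5, K_2=-3.

p(t) = -5e^(-2t)sin(t) + 3e^(-2t)cos(t), q(t) = -13e^(-2t)sin(t) + e^(-2t)cos(t)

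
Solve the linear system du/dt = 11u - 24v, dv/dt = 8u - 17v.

Coefficient matrix A = [[11, -24], [8, -17]].
Characteristic polynomial det(A - λI) = λ^2 + 6λ + 5 = 0.
Eigenvalues λ = -5, -1.
For λ=-5: (A-λI) row 1 is [16, -24], so an eigenvector is (3, 2).
For λ=-1: (A-λI) row 1 is [12, -24], so an eigenvector is (2, 1).
General solution: K_1e^(-5t)(3,2) + K_2e^(-t)(2,1).

u(t) = 3K_1e^(-5t) + 2K_2e^(-t), v(t) = 2K_1e^(-5t) + K_2e^(-t)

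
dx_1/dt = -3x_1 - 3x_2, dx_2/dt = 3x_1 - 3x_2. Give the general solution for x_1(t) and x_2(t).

x_1(t) = -K_1e^(-3t)sin(3t) + K_2e^(-3t)cos(3t), x_2(t) = K_1e^(-3t)cos(3t) + K_2e^(-3t)sin(3t)

Coefficient matrix A = [[-3, -3], [3, -3]].
Characteristic polynomial det(A - λI) = λ^2 + 6λ + 18 = 0.
Eigenvalues λ = -3 ± 3i (complex conjugate pair).
For λ=-3+3i: an eigenvector is (0,1) - i(-1,0) = (0 + i, 1).
A real fundamental pair from Re and Im of e^((-3+3i)t)v: X_1 = e^(-3t)(cos(3t)·(0,1) + sin(3t)·(-1,0)), X_2 = e^(-3t)(sin(3t)·(0,1) - cos(3t)·(-1,0)).
General solution: K_1X_1 + K_2X_2.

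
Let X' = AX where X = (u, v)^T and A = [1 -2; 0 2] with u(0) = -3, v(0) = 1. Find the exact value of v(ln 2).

4

A = [[1,-2],[0,2]]; eigenvalues λ = 1, 2.
Eigenvectors: (-1,0) for λ=1, (2,-1) for λ=2.
From the initial condition, c_1 = 1, c_2 = -1.
v(ln 2) = (1)(2^1)(0) + (-1)(2^2)(-1) = 4.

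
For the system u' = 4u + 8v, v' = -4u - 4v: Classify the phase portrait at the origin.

A = [[4,8],[-4,-4]]; det(A-λI) = λ^2 + 16.
λ = 0 ± 4i: zero real part.

center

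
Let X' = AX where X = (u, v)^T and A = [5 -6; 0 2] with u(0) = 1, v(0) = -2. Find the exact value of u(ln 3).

1179

A = [[5,-6],[0,2]]; eigenvalues λ = 2, 5.
Eigenvectors: (2,1) for λ=2, (1,0) for λ=5.
From the initial condition, c_1 = -2, c_2 = 5.
u(ln 3) = (-2)(3^2)(2) + (5)(3^5)(1) = 1179.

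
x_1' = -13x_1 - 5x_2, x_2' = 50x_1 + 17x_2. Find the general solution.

x_1(t) = -C_1e^(2t)sin(5t) + C_2e^(2t)cos(5t), x_2(t) = 3C_1e^(2t)sin(5t) + C_1e^(2t)cos(5t) + C_2e^(2t)sin(5t) - 3C_2e^(2t)cos(5t)

Coefficient matrix A = [[-13, -5], [50, 17]].
Characteristic polynomial det(A - λI) = λ^2 - 4λ + 29 = 0.
Eigenvalues λ = 2 ± 5i (complex conjugate pair).
For λ=2+5i: an eigenvector is (0,1) - i(-1,3) = (0 + i, 1 - 3i).
A real fundamental pair from Re and Im of e^((2+5i)t)v: X_1 = e^(2t)(cos(5t)·(0,1) + sin(5t)·(-1,3)), X_2 = e^(2t)(sin(5t)·(0,1) - cos(5t)·(-1,3)).
General solution: C_1X_1 + C_2X_2.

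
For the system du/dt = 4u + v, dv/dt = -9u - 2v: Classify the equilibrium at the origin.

A = [[4,1],[-9,-2]]; det(A-λI) = λ^2 - 2λ + 1.
repeated λ = 1 with a single eigenvector.

unstable improper node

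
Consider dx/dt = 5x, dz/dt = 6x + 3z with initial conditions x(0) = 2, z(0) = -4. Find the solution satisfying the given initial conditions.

Coefficient matrix A = [[5, 0], [6, 3]].
Characteristic polynomial det(A - λI) = λ^2 - 8λ + 15 = 0.
Eigenvalues λ = 5, 3.
For λ=5: (A-λI) row 2 is [6, -2], so an eigenvector is (1, 3).
For λ=3: (A-λI) row 1 is [2, 0], so an eigenvector is (0, -1).
General solution: c_1e^(5t)(1,3) + c_2e^(3t)(0,-1).
Applying x(0)=2, z(0)=-4 gives c_1=2, c_2=10.

x(t) = 2e^(5t), z(t) = 6e^(5t) - 10e^(3t)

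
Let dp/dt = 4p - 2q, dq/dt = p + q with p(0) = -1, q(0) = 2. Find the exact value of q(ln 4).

A = [[4,-2],[1,1]]; eigenvalues λ = 2, 3.
Eigenvectors: (-1,-1) for λ=2, (-2,-1) for λ=3.
From the initial condition, c_1 = -5, c_2 = 3.
q(ln 4) = (-5)(4^2)(-1) + (3)(4^3)(-1) = -112.

-112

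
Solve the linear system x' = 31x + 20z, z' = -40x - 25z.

x(t) = -2K_1e^(3t)sin(4t) - K_1e^(3t)cos(4t) - K_2e^(3t)sin(4t) + 2K_2e^(3t)cos(4t), z(t) = 3K_1e^(3t)sin(4t) + K_1e^(3t)cos(4t) + K_2e^(3t)sin(4t) - 3K_2e^(3t)cos(4t)

Coefficient matrix A = [[31, 20], [-40, -25]].
Characteristic polynomial det(A - λI) = λ^2 - 6λ + 25 = 0.
Eigenvalues λ = 3 ± 4i (complex conjugate pair).
For λ=3+4i: an eigenvector is (-1,1) - i(-2,3) = (-1 + 2i, 1 - 3i).
A real fundamental pair from Re and Im of e^((3+4i)t)v: X_1 = e^(3t)(cos(4t)·(-1,1) + sin(4t)·(-2,3)), X_2 = e^(3t)(sin(4t)·(-1,1) - cos(4t)·(-2,3)).
General solution: K_1X_1 + K_2X_2.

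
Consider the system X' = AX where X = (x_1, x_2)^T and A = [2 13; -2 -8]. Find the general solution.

x_1(t) = 3K_1e^(-3t)sin(t) - 2K_1e^(-3t)cos(t) - 2K_2e^(-3t)sin(t) - 3K_2e^(-3t)cos(t), x_2(t) = -K_1e^(-3t)sin(t) + K_1e^(-3t)cos(t) + K_2e^(-3t)sin(t) + K_2e^(-3t)cos(t)

Coefficient matrix A = [[2, 13], [-2, -8]].
Characteristic polynomial det(A - λI) = λ^2 + 6λ + 10 = 0.
Eigenvalues λ = -3 ± i (complex conjugate pair).
For λ=-3+i: an eigenvector is (-2,1) - i(3,-1) = (-2 - 3i, 1 + i).
A real fundamental pair from Re and Im of e^((-3+i)t)v: X_1 = e^(-3t)(cos(t)·(-2,1) + sin(t)·(3,-1)), X_2 = e^(-3t)(sin(t)·(-2,1) - cos(t)·(3,-1)).
General solution: K_1X_1 + K_2X_2.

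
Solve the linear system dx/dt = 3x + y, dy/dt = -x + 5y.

Coefficient matrix A = [[3, 1], [-1, 5]].
Characteristic polynomial det(A - λI) = λ^2 - 8λ + 16 = 0.
Single eigenvalue λ = 4 with algebraic multiplicity 2.
Eigenvector v = (-1,-1); generalized eigenvector w with (A-λI)w=v is (3,2).
General solution: e^(4t)[C_1·v + C_2·(t·v + w)].

x(t) = -C_1e^(4t) - C_2te^(4t) + 3C_2e^(4t), y(t) = -C_1e^(4t) - C_2te^(4t) + 2C_2e^(4t)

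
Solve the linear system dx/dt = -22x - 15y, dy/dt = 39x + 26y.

x(t) = -K_1e^(2t)sin(3t) + 2K_1e^(2t)cos(3t) + 2K_2e^(2t)sin(3t) + K_2e^(2t)cos(3t), y(t) = 2K_1e^(2t)sin(3t) - 3K_1e^(2t)cos(3t) - 3K_2e^(2t)sin(3t) - 2K_2e^(2t)cos(3t)

Coefficient matrix A = [[-22, -15], [39, 26]].
Characteristic polynomial det(A - λI) = λ^2 - 4λ + 13 = 0.
Eigenvalues λ = 2 ± 3i (complex conjugate pair).
For λ=2+3i: an eigenvector is (2,-3) - i(-1,2) = (2 + i, -3 - 2i).
A real fundamental pair from Re and Im of e^((2+3i)t)v: X_1 = e^(2t)(cos(3t)·(2,-3) + sin(3t)·(-1,2)), X_2 = e^(2t)(sin(3t)·(2,-3) - cos(3t)·(-1,2)).
General solution: K_1X_1 + K_2X_2.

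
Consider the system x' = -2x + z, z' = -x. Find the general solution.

Coefficient matrix A = [[-2, 1], [-1, 0]].
Characteristic polynomial det(A - λI) = λ^2 + 2λ + 1 = 0.
Single eigenvalue λ = -1 with algebraic multiplicity 2.
Eigenvector v = (-1,-1); generalized eigenvector w with (A-λI)w=v is (-1,-2).
General solution: e^(-t)[K_1·v + K_2·(t·v + w)].

x(t) = -K_1e^(-t) - K_2te^(-t) - K_2e^(-t), z(t) = -K_1e^(-t) - K_2te^(-t) - 2K_2e^(-t)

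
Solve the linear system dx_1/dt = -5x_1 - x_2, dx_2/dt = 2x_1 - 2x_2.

Coefficient matrix A = [[-5, -1], [2, -2]].
Characteristic polynomial det(A - λI) = λ^2 + 7λ + 12 = 0.
Eigenvalues λ = -3, -4.
For λ=-3: (A-λI) row 1 is [-2, -1], so an eigenvector is (1, -2).
For λ=-4: (A-λI) row 1 is [-1, -1], so an eigenvector is (1, -1).
General solution: c_1e^(-3t)(1,-2) + c_2e^(-4t)(1,-1).

x_1(t) = c_1e^(-3t) + c_2e^(-4t), x_2(t) = -2c_1e^(-3t) - c_2e^(-4t)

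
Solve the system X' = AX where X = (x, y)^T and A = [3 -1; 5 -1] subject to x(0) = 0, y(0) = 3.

Coefficient matrix A = [[3, -1], [5, -1]].
Characteristic polynomial det(A - λI) = λ^2 - 2λ + 2 = 0.
Eigenvalues λ = 1 ± i (complex conjugate pair).
For λ=1+i: an eigenvector is (1,2) - i(0,1) = (1, 2 - i).
A real fundamental pair from Re and Im of e^((1+i)t)v: X_1 = e^(t)(cos(t)·(1,2) + sin(t)·(0,1)), X_2 = e^(t)(sin(t)·(1,2) - cos(t)·(0,1)).
General solution: c_1X_1 + c_2X_2.
Applying x(0)=0, y(0)=3 gives c_1=0, c_2=-3.

x(t) = -3e^(t)sin(t), y(t) = -6e^(t)sin(t) + 3e^(t)cos(t)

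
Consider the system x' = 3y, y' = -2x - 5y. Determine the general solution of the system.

x(t) = -C_1e^(-3t) - 3C_2e^(-2t), y(t) = C_1e^(-3t) + 2C_2e^(-2t)

Coefficient matrix A = [[0, 3], [-2, -5]].
Characteristic polynomial det(A - λI) = λ^2 + 5λ + 6 = 0.
Eigenvalues λ = -3, -2.
For λ=-3: (A-λI) row 1 is [3, 3], so an eigenvector is (-1, 1).
For λ=-2: (A-λI) row 1 is [2, 3], so an eigenvector is (-3, 2).
General solution: C_1e^(-3t)(-1,1) + C_2e^(-2t)(-3,2).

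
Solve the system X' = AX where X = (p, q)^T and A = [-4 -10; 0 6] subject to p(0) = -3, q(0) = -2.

Coefficient matrix A = [[-4, -10], [0, 6]].
Characteristic polynomial det(A - λI) = λ^2 - 2λ - 24 = 0.
Eigenvalues λ = 6, -4.
For λ=6: (A-λI) row 1 is [-10, -10], so an eigenvector is (1, -1).
For λ=-4: (A-λI) row 1 is [0, -10], so an eigenvector is (-1, 0).
General solution: C_1e^(6t)(1,-1) + C_2e^(-4t)(-1,0).
Applying p(0)=-3, q(0)=-2 gives C_1=2, C_2=5.

p(t) = 2e^(6t) - 5e^(-4t), q(t) = -2e^(6t)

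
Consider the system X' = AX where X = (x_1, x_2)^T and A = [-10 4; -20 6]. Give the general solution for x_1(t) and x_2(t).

x_1(t) = -K_1e^(-2t)cos(4t) - K_2e^(-2t)sin(4t), x_2(t) = K_1e^(-2t)sin(4t) - 2K_1e^(-2t)cos(4t) - 2K_2e^(-2t)sin(4t) - K_2e^(-2t)cos(4t)

Coefficient matrix A = [[-10, 4], [-20, 6]].
Characteristic polynomial det(A - λI) = λ^2 + 4λ + 20 = 0.
Eigenvalues λ = -2 ± 4i (complex conjugate pair).
For λ=-2+4i: an eigenvector is (-1,-2) - i(0,1) = (-1, -2 - i).
A real fundamental pair from Re and Im of e^((-2+4i)t)v: X_1 = e^(-2t)(cos(4t)·(-1,-2) + sin(4t)·(0,1)), X_2 = e^(-2t)(sin(4t)·(-1,-2) - cos(4t)·(0,1)).
General solution: K_1X_1 + K_2X_2.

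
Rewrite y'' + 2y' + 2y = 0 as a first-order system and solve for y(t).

Let x_1 = y, x_2 = y'. Then x_1' = x_2 and x_2' = -2x_1 - 2x_2.
A = [[0,1],[-2,-2]]; det(A-λI) = λ^2 + 2λ + 2.
Eigenvalues λ = -1 ± i.

y(t) = K_1e^(-t)cos(t) + K_2e^(-t)sin(t)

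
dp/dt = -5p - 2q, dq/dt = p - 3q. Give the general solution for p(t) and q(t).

p(t) = C_1e^(-4t)sin(t) + C_1e^(-4t)cos(t) + C_2e^(-4t)sin(t) - C_2e^(-4t)cos(t), q(t) = -C_1e^(-4t)cos(t) - C_2e^(-4t)sin(t)

Coefficient matrix A = [[-5, -2], [1, -3]].
Characteristic polynomial det(A - λI) = λ^2 + 8λ + 17 = 0.
Eigenvalues λ = -4 ± i (complex conjugate pair).
For λ=-4+i: an eigenvector is (1,-1) - i(1,0) = (1 - i, -1).
A real fundamental pair from Re and Im of e^((-4+i)t)v: X_1 = e^(-4t)(cos(t)·(1,-1) + sin(t)·(1,0)), X_2 = e^(-4t)(sin(t)·(1,-1) - cos(t)·(1,0)).
General solution: C_1X_1 + C_2X_2.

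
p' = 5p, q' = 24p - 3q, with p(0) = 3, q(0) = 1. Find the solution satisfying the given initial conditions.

Coefficient matrix A = [[5, 0], [24, -3]].
Characteristic polynomial det(A - λI) = λ^2 - 2λ - 15 = 0.
Eigenvalues λ = 5, -3.
For λ=5: (A-λI) row 2 is [24, -8], so an eigenvector is (-1, -3).
For λ=-3: (A-λI) row 1 is [8, 0], so an eigenvector is (0, -1).
General solution: C_1e^(5t)(-1,-3) + C_2e^(-3t)(0,-1).
Applying p(0)=3, q(0)=1 gives C_1=-3, C_2=8.

p(t) = 3e^(5t), q(t) = 9e^(5t) - 8e^(-3t)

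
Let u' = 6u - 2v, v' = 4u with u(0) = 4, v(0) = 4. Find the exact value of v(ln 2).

A = [[6,-2],[4,0]]; eigenvalues λ = 4, 2.
Eigenvectors: (1,1) for λ=4, (-1,-2) for λ=2.
From the initial condition, c_1 = 4, c_2 = 0.
v(ln 2) = (4)(2^4)(1) + (0)(2^2)(-2) = 64.

64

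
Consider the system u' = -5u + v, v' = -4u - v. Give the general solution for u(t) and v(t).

Coefficient matrix A = [[-5, 1], [-4, -1]].
Characteristic polynomial det(A - λI) = λ^2 + 6λ + 9 = 0.
Single eigenvalue λ = -3 with algebraic multiplicity 2.
Eigenvector v = (-1,-2); generalized eigenvector w with (A-λI)w=v is (0,-1).
General solution: e^(-3t)[C_1·v + C_2·(t·v + w)].

u(t) = -C_1e^(-3t) - C_2te^(-3t), v(t) = -2C_1e^(-3t) - 2C_2te^(-3t) - C_2e^(-3t)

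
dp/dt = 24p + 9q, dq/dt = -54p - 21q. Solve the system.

p(t) = -C_1e^(6t) + C_2e^(-3t), q(t) = 2C_1e^(6t) - 3C_2e^(-3t)

Coefficient matrix A = [[24, 9], [-54, -21]].
Characteristic polynomial det(A - λI) = λ^2 - 3λ - 18 = 0.
Eigenvalues λ = 6, -3.
For λ=6: (A-λI) row 1 is [18, 9], so an eigenvector is (-1, 2).
For λ=-3: (A-λI) row 1 is [27, 9], so an eigenvector is (1, -3).
General solution: C_1e^(6t)(-1,2) + C_2e^(-3t)(1,-3).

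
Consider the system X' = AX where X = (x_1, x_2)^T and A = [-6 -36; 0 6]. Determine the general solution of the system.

Coefficient matrix A = [[-6, -36], [0, 6]].
Characteristic polynomial det(A - λI) = λ^2 - 36 = 0.
Eigenvalues λ = 6, -6.
For λ=6: (A-λI) row 1 is [-12, -36], so an eigenvector is (3, -1).
For λ=-6: (A-λI) row 1 is [0, -36], so an eigenvector is (-1, 0).
General solution: c_1e^(6t)(3,-1) + c_2e^(-6t)(-1,0).

x_1(t) = 3c_1e^(6t) - c_2e^(-6t), x_2(t) = -c_1e^(6t)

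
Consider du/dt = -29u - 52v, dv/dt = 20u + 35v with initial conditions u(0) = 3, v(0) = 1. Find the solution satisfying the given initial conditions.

u(t) = -37e^(3t)sin(4t) + 3e^(3t)cos(4t), v(t) = 23e^(3t)sin(4t) + e^(3t)cos(4t)

Coefficient matrix A = [[-29, -52], [20, 35]].
Characteristic polynomial det(A - λI) = λ^2 - 6λ + 25 = 0.
Eigenvalues λ = 3 ± 4i (complex conjugate pair).
For λ=3+4i: an eigenvector is (3,-2) - i(2,-1) = (3 - 2i, -2 + i).
A real fundamental pair from Re and Im of e^((3+4i)t)v: X_1 = e^(3t)(cos(4t)·(3,-2) + sin(4t)·(2,-1)), X_2 = e^(3t)(sin(4t)·(3,-2) - cos(4t)·(2,-1)).
General solution: c_1X_1 + c_2X_2.
Applying u(0)=3, v(0)=1 gives c_1=-5, c_2=-9.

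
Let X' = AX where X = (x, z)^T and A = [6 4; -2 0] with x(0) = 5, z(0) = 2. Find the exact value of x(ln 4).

A = [[6,4],[-2,0]]; eigenvalues λ = 2, 4.
Eigenvectors: (-1,1) for λ=2, (-2,1) for λ=4.
From the initial condition, c_1 = 9, c_2 = -7.
x(ln 4) = (9)(4^2)(-1) + (-7)(4^4)(-2) = 3440.

3440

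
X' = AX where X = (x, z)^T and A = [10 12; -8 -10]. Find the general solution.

x(t) = -3K_1e^(2t) - K_2e^(-2t), z(t) = 2K_1e^(2t) + K_2e^(-2t)

Coefficient matrix A = [[10, 12], [-8, -10]].
Characteristic polynomial det(A - λI) = λ^2 - 4 = 0.
Eigenvalues λ = 2, -2.
For λ=2: (A-λI) row 1 is [8, 12], so an eigenvector is (-3, 2).
For λ=-2: (A-λI) row 1 is [12, 12], so an eigenvector is (-1, 1).
General solution: K_1e^(2t)(-3,2) + K_2e^(-2t)(-1,1).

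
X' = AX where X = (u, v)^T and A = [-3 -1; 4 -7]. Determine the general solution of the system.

Coefficient matrix A = [[-3, -1], [4, -7]].
Characteristic polynomial det(A - λI) = λ^2 + 10λ + 25 = 0.
Single eigenvalue λ = -5 with algebraic multiplicity 2.
Eigenvector v = (-1,-2); generalized eigenvector w with (A-λI)w=v is (-1,-1).
General solution: e^(-5t)[c_1·v + c_2·(t·v + w)].

u(t) = -c_1e^(-5t) - c_2te^(-5t) - c_2e^(-5t), v(t) = -2c_1e^(-5t) - 2c_2te^(-5t) - c_2e^(-5t)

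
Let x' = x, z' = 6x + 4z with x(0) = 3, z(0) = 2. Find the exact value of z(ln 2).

A = [[1,0],[6,4]]; eigenvalues λ = 4, 1.
Eigenvectors: (0,-1) for λ=4, (1,-2) for λ=1.
From the initial condition, c_1 = -8, c_2 = 3.
z(ln 2) = (-8)(2^4)(-1) + (3)(2^1)(-2) = 116.

116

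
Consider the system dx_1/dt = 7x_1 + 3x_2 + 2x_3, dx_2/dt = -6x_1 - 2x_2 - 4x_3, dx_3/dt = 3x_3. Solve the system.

x_1(t) = K_1e^(4t) - K_2e^(t) + K_3e^(3t), x_2(t) = -K_1e^(4t) + 2K_2e^(t) - 2K_3e^(3t), x_3(t) = K_3e^(3t)

Coefficient matrix A = [[7, 3, 2], [-6, -2, -4], [0, 0, 3]].
det(A - λI) = 0 gives eigenvalues λ = 4, 1, 3.
For λ=4: eigenvector (1,-1,0).
For λ=1: eigenvector (-1,2,0).
For λ=3: eigenvector (1,-2,1).
General solution: K_1e^(4t)(1,-1,0) + K_2e^(t)(-1,2,0) + K_3e^(3t)(1,-2,1).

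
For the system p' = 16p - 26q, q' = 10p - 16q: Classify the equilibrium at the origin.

A = [[16,-26],[10,-16]]; det(A-λI) = λ^2 + 4.
λ = 0 ± 2i: zero real part.

center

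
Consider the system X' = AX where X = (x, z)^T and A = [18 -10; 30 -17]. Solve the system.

x(t) = -K_1e^(-2t) + 2K_2e^(3t), z(t) = -2K_1e^(-2t) + 3K_2e^(3t)

Coefficient matrix A = [[18, -10], [30, -17]].
Characteristic polynomial det(A - λI) = λ^2 - λ - 6 = 0.
Eigenvalues λ = -2, 3.
For λ=-2: (A-λI) row 1 is [20, -10], so an eigenvector is (-1, -2).
For λ=3: (A-λI) row 1 is [15, -10], so an eigenvector is (2, 3).
General solution: K_1e^(-2t)(-1,-2) + K_2e^(3t)(2,3).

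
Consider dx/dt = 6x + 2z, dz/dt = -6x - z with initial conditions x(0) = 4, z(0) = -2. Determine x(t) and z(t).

Coefficient matrix A = [[6, 2], [-6, -1]].
Characteristic polynomial det(A - λI) = λ^2 - 5λ + 6 = 0.
Eigenvalues λ = 3, 2.
For λ=3: (A-λI) row 1 is [3, 2], so an eigenvector is (-2, 3).
For λ=2: (A-λI) row 1 is [4, 2], so an eigenvector is (1, -2).
General solution: c_1e^(3t)(-2,3) + c_2e^(2t)(1,-2).
Applying x(0)=4, z(0)=-2 gives c_1=-6, c_2=-8.

x(t) = 12e^(3t) - 8e^(2t), z(t) = -18e^(3t) + 16e^(2t)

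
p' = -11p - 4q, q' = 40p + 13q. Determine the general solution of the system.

Coefficient matrix A = [[-11, -4], [40, 13]].
Characteristic polynomial det(A - λI) = λ^2 - 2λ + 17 = 0.
Eigenvalues λ = 1 ± 4i (complex conjugate pair).
For λ=1+4i: an eigenvector is (0,-1) - i(1,-3) = (0 - i, -1 + 3i).
A real fundamental pair from Re and Im of e^((1+4i)t)v: X_1 = e^(t)(cos(4t)·(0,-1) + sin(4t)·(1,-3)), X_2 = e^(t)(sin(4t)·(0,-1) - cos(4t)·(1,-3)).
General solution: C_1X_1 + C_2X_2.

p(t) = C_1e^(t)sin(4t) - C_2e^(t)cos(4t), q(t) = -3C_1e^(t)sin(4t) - C_1e^(t)cos(4t) - C_2e^(t)sin(4t) + 3C_2e^(t)cos(4t)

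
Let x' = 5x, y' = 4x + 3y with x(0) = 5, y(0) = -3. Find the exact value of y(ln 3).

2079

A = [[5,0],[4,3]]; eigenvalues λ = 3, 5.
Eigenvectors: (0,1) for λ=3, (-1,-2) for λ=5.
From the initial condition, c_1 = -13, c_2 = -5.
y(ln 3) = (-13)(3^3)(1) + (-5)(3^5)(-2) = 2079.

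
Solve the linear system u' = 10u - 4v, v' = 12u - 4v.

Coefficient matrix A = [[10, -4], [12, -4]].
Characteristic polynomial det(A - λI) = λ^2 - 6λ + 8 = 0.
Eigenvalues λ = 2, 4.
For λ=2: (A-λI) row 1 is [8, -4], so an eigenvector is (1, 2).
For λ=4: (A-λI) row 1 is [6, -4], so an eigenvector is (-2, -3).
General solution: c_1e^(2t)(1,2) + c_2e^(4t)(-2,-3).

u(t) = c_1e^(2t) - 2c_2e^(4t), v(t) = 2c_1e^(2t) - 3c_2e^(4t)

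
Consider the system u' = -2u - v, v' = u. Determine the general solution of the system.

u(t) = C_1e^(-t) + C_2te^(-t) - 3C_2e^(-t), v(t) = -C_1e^(-t) - C_2te^(-t) + 2C_2e^(-t)

Coefficient matrix A = [[-2, -1], [1, 0]].
Characteristic polynomial det(A - λI) = λ^2 + 2λ + 1 = 0.
Single eigenvalue λ = -1 with algebraic multiplicity 2.
Eigenvector v = (1,-1); generalized eigenvector w with (A-λI)w=v is (-3,2).
General solution: e^(-t)[C_1·v + C_2·(t·v + w)].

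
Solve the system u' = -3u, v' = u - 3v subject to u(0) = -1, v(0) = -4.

u(t) = -e^(-3t), v(t) = -te^(-3t) - 4e^(-3t)

Coefficient matrix A = [[-3, 0], [1, -3]].
Characteristic polynomial det(A - λI) = λ^2 + 6λ + 9 = 0.
Single eigenvalue λ = -3 with algebraic multiplicity 2.
Eigenvector v = (0,1); generalized eigenvector w with (A-λI)w=v is (1,-2).
General solution: e^(-3t)[c_1·v + c_2·(t·v + w)].
Applying u(0)=-1, v(0)=-4 gives c_1=-6, c_2=-1.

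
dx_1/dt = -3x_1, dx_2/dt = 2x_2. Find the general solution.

x_1(t) = -c_2e^(-3t), x_2(t) = c_1e^(2t)

Coefficient matrix A = [[-3, 0], [0, 2]].
Characteristic polynomial det(A - λI) = λ^2 + λ - 6 = 0.
Eigenvalues λ = 2, -3.
For λ=2: (A-λI) row 1 is [-5, 0], so an eigenvector is (0, 1).
For λ=-3: (A-λI) row 2 is [0, 5], so an eigenvector is (-1, 0).
General solution: c_1e^(2t)(0,1) + c_2e^(-3t)(-1,0).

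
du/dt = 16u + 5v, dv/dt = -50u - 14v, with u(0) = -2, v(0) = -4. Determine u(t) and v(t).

Coefficient matrix A = [[16, 5], [-50, -14]].
Characteristic polynomial det(A - λI) = λ^2 - 2λ + 26 = 0.
Eigenvalues λ = 1 ± 5i (complex conjugate pair).
For λ=1+5i: an eigenvector is (0,1) - i(1,-3) = (0 - i, 1 + 3i).
A real fundamental pair from Re and Im of e^((1+5i)t)v: X_1 = e^(t)(cos(5t)·(0,1) + sin(5t)·(1,-3)), X_2 = e^(t)(sin(5t)·(0,1) - cos(5t)·(1,-3)).
General solution: K_1X_1 + K_2X_2.
Applying u(0)=-2, v(0)=-4 gives K_1=-10, K_2=2.

u(t) = -10e^(t)sin(5t) - 2e^(t)cos(5t), v(t) = 32e^(t)sin(5t) - 4e^(t)cos(5t)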